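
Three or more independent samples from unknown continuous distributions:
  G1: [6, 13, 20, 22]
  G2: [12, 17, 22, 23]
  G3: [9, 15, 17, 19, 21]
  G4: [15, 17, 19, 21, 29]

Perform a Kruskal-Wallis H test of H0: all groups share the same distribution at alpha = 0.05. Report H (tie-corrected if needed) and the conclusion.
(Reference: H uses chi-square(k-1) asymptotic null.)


Step 1: Combine all N = 18 observations and assign midranks.
sorted (value, group, rank): (6,G1,1), (9,G3,2), (12,G2,3), (13,G1,4), (15,G3,5.5), (15,G4,5.5), (17,G2,8), (17,G3,8), (17,G4,8), (19,G3,10.5), (19,G4,10.5), (20,G1,12), (21,G3,13.5), (21,G4,13.5), (22,G1,15.5), (22,G2,15.5), (23,G2,17), (29,G4,18)
Step 2: Sum ranks within each group.
R_1 = 32.5 (n_1 = 4)
R_2 = 43.5 (n_2 = 4)
R_3 = 39.5 (n_3 = 5)
R_4 = 55.5 (n_4 = 5)
Step 3: H = 12/(N(N+1)) * sum(R_i^2/n_i) - 3(N+1)
     = 12/(18*19) * (32.5^2/4 + 43.5^2/4 + 39.5^2/5 + 55.5^2/5) - 3*19
     = 0.035088 * 1665.22 - 57
     = 1.428947.
Step 4: Ties present; correction factor C = 1 - 48/(18^3 - 18) = 0.991744. Corrected H = 1.428947 / 0.991744 = 1.440843.
Step 5: Under H0, H ~ chi^2(3); p-value = 0.695989.
Step 6: alpha = 0.05. fail to reject H0.

H = 1.4408, df = 3, p = 0.695989, fail to reject H0.


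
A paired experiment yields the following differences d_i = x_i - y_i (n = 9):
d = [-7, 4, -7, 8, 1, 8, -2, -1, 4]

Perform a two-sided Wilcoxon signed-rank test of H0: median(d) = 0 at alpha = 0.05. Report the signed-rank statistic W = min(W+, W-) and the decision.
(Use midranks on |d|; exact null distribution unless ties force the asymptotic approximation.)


Step 1: Drop any zero differences (none here) and take |d_i|.
|d| = [7, 4, 7, 8, 1, 8, 2, 1, 4]
Step 2: Midrank |d_i| (ties get averaged ranks).
ranks: |7|->6.5, |4|->4.5, |7|->6.5, |8|->8.5, |1|->1.5, |8|->8.5, |2|->3, |1|->1.5, |4|->4.5
Step 3: Attach original signs; sum ranks with positive sign and with negative sign.
W+ = 4.5 + 8.5 + 1.5 + 8.5 + 4.5 = 27.5
W- = 6.5 + 6.5 + 3 + 1.5 = 17.5
(Check: W+ + W- = 45 should equal n(n+1)/2 = 45.)
Step 4: Test statistic W = min(W+, W-) = 17.5.
Step 5: Ties in |d|, so use the tie-corrected normal approximation.
        E[W] = n(n+1)/4 = 9*10/4 = 22.5.
        Tie groups: |d|=1 (t=2), |d|=4 (t=2), |d|=7 (t=2), |d|=8 (t=2); sum(t^3 - t) = 24.
        Var[W] = n(n+1)(2n+1)/24 - sum(t^3-t)/48 = 1710/24 - 24/48 = 70.75.
        z = (W - E[W]) / sqrt(Var[W]) = (17.5 - 22.5) / 8.4113 = -0.5944.
        Two-sided p = 2*Phi(z) = 0.552219.
Step 6: alpha = 0.05. fail to reject H0.

W+ = 27.5, W- = 17.5, W = min = 17.5, p = 0.552219, fail to reject H0.


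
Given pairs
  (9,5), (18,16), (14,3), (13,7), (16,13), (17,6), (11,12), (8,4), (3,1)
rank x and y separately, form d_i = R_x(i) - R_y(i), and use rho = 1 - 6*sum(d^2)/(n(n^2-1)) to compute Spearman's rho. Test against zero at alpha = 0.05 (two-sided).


Step 1: Rank x and y separately (midranks; no ties here).
rank(x): 9->3, 18->9, 14->6, 13->5, 16->7, 17->8, 11->4, 8->2, 3->1
rank(y): 5->4, 16->9, 3->2, 7->6, 13->8, 6->5, 12->7, 4->3, 1->1
Step 2: d_i = R_x(i) - R_y(i); compute d_i^2.
  (3-4)^2=1, (9-9)^2=0, (6-2)^2=16, (5-6)^2=1, (7-8)^2=1, (8-5)^2=9, (4-7)^2=9, (2-3)^2=1, (1-1)^2=0
sum(d^2) = 38.
Step 3: rho = 1 - 6*38 / (9*(9^2 - 1)) = 1 - 228/720 = 0.683333.
Step 4: Under H0, t = rho * sqrt((n-2)/(1-rho^2)) = 2.4763 ~ t(7).
Step 5: Two-sided p-value from the t-distribution with 7 df = 0.042442.
Step 6: alpha = 0.05. reject H0.

rho = 0.6833, p = 0.042442, reject H0 at alpha = 0.05.


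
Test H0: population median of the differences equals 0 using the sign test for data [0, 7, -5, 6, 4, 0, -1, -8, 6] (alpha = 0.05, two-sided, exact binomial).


Step 1: Discard zero differences. Original n = 9; n_eff = number of nonzero differences = 7.
Nonzero differences (with sign): +7, -5, +6, +4, -1, -8, +6
Step 2: Count signs: positive = 4, negative = 3.
Step 3: Under H0: P(positive) = 0.5, so the number of positives S ~ Bin(7, 0.5).
Step 4: Two-sided exact p-value = sum of Bin(7,0.5) probabilities at or below the observed probability = 1.000000.
Step 5: alpha = 0.05. fail to reject H0.

n_eff = 7, pos = 4, neg = 3, p = 1.000000, fail to reject H0.


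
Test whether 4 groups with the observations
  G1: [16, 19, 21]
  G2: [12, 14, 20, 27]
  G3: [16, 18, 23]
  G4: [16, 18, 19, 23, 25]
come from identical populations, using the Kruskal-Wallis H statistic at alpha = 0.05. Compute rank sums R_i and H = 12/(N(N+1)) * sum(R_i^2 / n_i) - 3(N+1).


Step 1: Combine all N = 15 observations and assign midranks.
sorted (value, group, rank): (12,G2,1), (14,G2,2), (16,G1,4), (16,G3,4), (16,G4,4), (18,G3,6.5), (18,G4,6.5), (19,G1,8.5), (19,G4,8.5), (20,G2,10), (21,G1,11), (23,G3,12.5), (23,G4,12.5), (25,G4,14), (27,G2,15)
Step 2: Sum ranks within each group.
R_1 = 23.5 (n_1 = 3)
R_2 = 28 (n_2 = 4)
R_3 = 23 (n_3 = 3)
R_4 = 45.5 (n_4 = 5)
Step 3: H = 12/(N(N+1)) * sum(R_i^2/n_i) - 3(N+1)
     = 12/(15*16) * (23.5^2/3 + 28^2/4 + 23^2/3 + 45.5^2/5) - 3*16
     = 0.050000 * 970.467 - 48
     = 0.523333.
Step 4: Ties present; correction factor C = 1 - 42/(15^3 - 15) = 0.987500. Corrected H = 0.523333 / 0.987500 = 0.529958.
Step 5: Under H0, H ~ chi^2(3); p-value = 0.912262.
Step 6: alpha = 0.05. fail to reject H0.

H = 0.5300, df = 3, p = 0.912262, fail to reject H0.


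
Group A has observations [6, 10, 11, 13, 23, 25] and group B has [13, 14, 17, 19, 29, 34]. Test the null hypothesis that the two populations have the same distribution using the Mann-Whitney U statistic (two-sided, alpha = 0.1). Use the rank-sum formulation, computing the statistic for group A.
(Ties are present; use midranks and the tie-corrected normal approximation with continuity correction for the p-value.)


Step 1: Combine and sort all 12 observations; assign midranks.
sorted (value, group): (6,X), (10,X), (11,X), (13,X), (13,Y), (14,Y), (17,Y), (19,Y), (23,X), (25,X), (29,Y), (34,Y)
ranks: 6->1, 10->2, 11->3, 13->4.5, 13->4.5, 14->6, 17->7, 19->8, 23->9, 25->10, 29->11, 34->12
Step 2: Rank sum for X: R1 = 1 + 2 + 3 + 4.5 + 9 + 10 = 29.5.
Step 3: U_X = R1 - n1(n1+1)/2 = 29.5 - 6*7/2 = 29.5 - 21 = 8.5.
       U_Y = n1*n2 - U_X = 36 - 8.5 = 27.5.
Step 4: Ties are present, so use the tie-corrected normal approximation (with continuity correction) for the p-value.
Step 5: p-value = 0.148829; compare to alpha = 0.1. fail to reject H0.

U_X = 8.5, p = 0.148829, fail to reject H0 at alpha = 0.1.


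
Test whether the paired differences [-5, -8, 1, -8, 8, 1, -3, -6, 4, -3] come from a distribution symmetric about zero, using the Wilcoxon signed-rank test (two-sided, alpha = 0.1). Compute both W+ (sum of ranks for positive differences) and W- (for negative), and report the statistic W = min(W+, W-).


Step 1: Drop any zero differences (none here) and take |d_i|.
|d| = [5, 8, 1, 8, 8, 1, 3, 6, 4, 3]
Step 2: Midrank |d_i| (ties get averaged ranks).
ranks: |5|->6, |8|->9, |1|->1.5, |8|->9, |8|->9, |1|->1.5, |3|->3.5, |6|->7, |4|->5, |3|->3.5
Step 3: Attach original signs; sum ranks with positive sign and with negative sign.
W+ = 1.5 + 9 + 1.5 + 5 = 17
W- = 6 + 9 + 9 + 3.5 + 7 + 3.5 = 38
(Check: W+ + W- = 55 should equal n(n+1)/2 = 55.)
Step 4: Test statistic W = min(W+, W-) = 17.
Step 5: Ties in |d|, so use the tie-corrected normal approximation.
        E[W] = n(n+1)/4 = 10*11/4 = 27.5.
        Tie groups: |d|=1 (t=2), |d|=3 (t=2), |d|=8 (t=3); sum(t^3 - t) = 36.
        Var[W] = n(n+1)(2n+1)/24 - sum(t^3-t)/48 = 2310/24 - 36/48 = 95.5.
        z = (W - E[W]) / sqrt(Var[W]) = (17 - 27.5) / 9.7724 = -1.0745.
        Two-sided p = 2*Phi(z) = 0.282619.
Step 6: alpha = 0.1. fail to reject H0.

W+ = 17, W- = 38, W = min = 17, p = 0.282619, fail to reject H0.


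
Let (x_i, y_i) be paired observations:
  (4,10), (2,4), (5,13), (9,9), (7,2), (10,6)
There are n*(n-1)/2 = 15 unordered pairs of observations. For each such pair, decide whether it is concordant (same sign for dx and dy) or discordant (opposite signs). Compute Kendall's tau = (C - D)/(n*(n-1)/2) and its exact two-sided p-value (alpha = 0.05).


Step 1: Enumerate the 15 unordered pairs (i,j) with i<j and classify each by sign(x_j-x_i) * sign(y_j-y_i).
  (1,2):dx=-2,dy=-6->C; (1,3):dx=+1,dy=+3->C; (1,4):dx=+5,dy=-1->D; (1,5):dx=+3,dy=-8->D
  (1,6):dx=+6,dy=-4->D; (2,3):dx=+3,dy=+9->C; (2,4):dx=+7,dy=+5->C; (2,5):dx=+5,dy=-2->D
  (2,6):dx=+8,dy=+2->C; (3,4):dx=+4,dy=-4->D; (3,5):dx=+2,dy=-11->D; (3,6):dx=+5,dy=-7->D
  (4,5):dx=-2,dy=-7->C; (4,6):dx=+1,dy=-3->D; (5,6):dx=+3,dy=+4->C
Step 2: C = 7, D = 8, total pairs = 15.
Step 3: tau = (C - D)/(n(n-1)/2) = (7 - 8)/15 = -0.066667.
Step 4: Exact two-sided p-value (enumerate n! = 720 permutations of y under H0): p = 1.000000.
Step 5: alpha = 0.05. fail to reject H0.

tau_b = -0.0667 (C=7, D=8), p = 1.000000, fail to reject H0.


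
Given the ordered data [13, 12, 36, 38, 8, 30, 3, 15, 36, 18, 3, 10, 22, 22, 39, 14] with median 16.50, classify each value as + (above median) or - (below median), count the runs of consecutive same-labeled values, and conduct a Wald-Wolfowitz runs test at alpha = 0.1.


Step 1: Compute median = 16.50; label A = above, B = below.
Labels in order: BBAABABBAABBAAAB  (n_A = 8, n_B = 8)
Step 2: Count runs R = 9.
Step 3: Under H0 (random ordering), E[R] = 2*n_A*n_B/(n_A+n_B) + 1 = 2*8*8/16 + 1 = 9.0000.
        Var[R] = 2*n_A*n_B*(2*n_A*n_B - n_A - n_B) / ((n_A+n_B)^2 * (n_A+n_B-1)) = 14336/3840 = 3.7333.
        SD[R] = 1.9322.
Step 4: R = E[R], so z = 0 with no continuity correction.
Step 5: Two-sided p-value via normal approximation = 2*(1 - Phi(|z|)) = 1.000000.
Step 6: alpha = 0.1. fail to reject H0.

R = 9, z = 0.0000, p = 1.000000, fail to reject H0.


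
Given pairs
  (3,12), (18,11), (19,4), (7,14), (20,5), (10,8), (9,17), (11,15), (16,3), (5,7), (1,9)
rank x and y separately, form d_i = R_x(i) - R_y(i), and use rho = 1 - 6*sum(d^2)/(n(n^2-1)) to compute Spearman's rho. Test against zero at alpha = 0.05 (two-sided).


Step 1: Rank x and y separately (midranks; no ties here).
rank(x): 3->2, 18->9, 19->10, 7->4, 20->11, 10->6, 9->5, 11->7, 16->8, 5->3, 1->1
rank(y): 12->8, 11->7, 4->2, 14->9, 5->3, 8->5, 17->11, 15->10, 3->1, 7->4, 9->6
Step 2: d_i = R_x(i) - R_y(i); compute d_i^2.
  (2-8)^2=36, (9-7)^2=4, (10-2)^2=64, (4-9)^2=25, (11-3)^2=64, (6-5)^2=1, (5-11)^2=36, (7-10)^2=9, (8-1)^2=49, (3-4)^2=1, (1-6)^2=25
sum(d^2) = 314.
Step 3: rho = 1 - 6*314 / (11*(11^2 - 1)) = 1 - 1884/1320 = -0.427273.
Step 4: Under H0, t = rho * sqrt((n-2)/(1-rho^2)) = -1.4177 ~ t(9).
Step 5: Two-sided p-value from the t-distribution with 9 df = 0.189944.
Step 6: alpha = 0.05. fail to reject H0.

rho = -0.4273, p = 0.189944, fail to reject H0 at alpha = 0.05.


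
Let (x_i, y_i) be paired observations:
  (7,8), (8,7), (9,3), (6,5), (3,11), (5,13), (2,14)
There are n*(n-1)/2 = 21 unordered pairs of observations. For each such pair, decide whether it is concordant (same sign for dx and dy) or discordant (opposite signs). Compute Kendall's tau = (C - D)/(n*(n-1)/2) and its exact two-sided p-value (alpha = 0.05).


Step 1: Enumerate the 21 unordered pairs (i,j) with i<j and classify each by sign(x_j-x_i) * sign(y_j-y_i).
  (1,2):dx=+1,dy=-1->D; (1,3):dx=+2,dy=-5->D; (1,4):dx=-1,dy=-3->C; (1,5):dx=-4,dy=+3->D
  (1,6):dx=-2,dy=+5->D; (1,7):dx=-5,dy=+6->D; (2,3):dx=+1,dy=-4->D; (2,4):dx=-2,dy=-2->C
  (2,5):dx=-5,dy=+4->D; (2,6):dx=-3,dy=+6->D; (2,7):dx=-6,dy=+7->D; (3,4):dx=-3,dy=+2->D
  (3,5):dx=-6,dy=+8->D; (3,6):dx=-4,dy=+10->D; (3,7):dx=-7,dy=+11->D; (4,5):dx=-3,dy=+6->D
  (4,6):dx=-1,dy=+8->D; (4,7):dx=-4,dy=+9->D; (5,6):dx=+2,dy=+2->C; (5,7):dx=-1,dy=+3->D
  (6,7):dx=-3,dy=+1->D
Step 2: C = 3, D = 18, total pairs = 21.
Step 3: tau = (C - D)/(n(n-1)/2) = (3 - 18)/21 = -0.714286.
Step 4: Exact two-sided p-value (enumerate n! = 5040 permutations of y under H0): p = 0.030159.
Step 5: alpha = 0.05. reject H0.

tau_b = -0.7143 (C=3, D=18), p = 0.030159, reject H0.


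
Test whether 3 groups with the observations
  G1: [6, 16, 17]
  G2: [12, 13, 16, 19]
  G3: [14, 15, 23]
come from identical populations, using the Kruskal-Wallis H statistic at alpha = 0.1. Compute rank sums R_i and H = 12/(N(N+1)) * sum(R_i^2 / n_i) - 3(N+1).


Step 1: Combine all N = 10 observations and assign midranks.
sorted (value, group, rank): (6,G1,1), (12,G2,2), (13,G2,3), (14,G3,4), (15,G3,5), (16,G1,6.5), (16,G2,6.5), (17,G1,8), (19,G2,9), (23,G3,10)
Step 2: Sum ranks within each group.
R_1 = 15.5 (n_1 = 3)
R_2 = 20.5 (n_2 = 4)
R_3 = 19 (n_3 = 3)
Step 3: H = 12/(N(N+1)) * sum(R_i^2/n_i) - 3(N+1)
     = 12/(10*11) * (15.5^2/3 + 20.5^2/4 + 19^2/3) - 3*11
     = 0.109091 * 305.479 - 33
     = 0.325000.
Step 4: Ties present; correction factor C = 1 - 6/(10^3 - 10) = 0.993939. Corrected H = 0.325000 / 0.993939 = 0.326982.
Step 5: Under H0, H ~ chi^2(2); p-value = 0.849174.
Step 6: alpha = 0.1. fail to reject H0.

H = 0.3270, df = 2, p = 0.849174, fail to reject H0.


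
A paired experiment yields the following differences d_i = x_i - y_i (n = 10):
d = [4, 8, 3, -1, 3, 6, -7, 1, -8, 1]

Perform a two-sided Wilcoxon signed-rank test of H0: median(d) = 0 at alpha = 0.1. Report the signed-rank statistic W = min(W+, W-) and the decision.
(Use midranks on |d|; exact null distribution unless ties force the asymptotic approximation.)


Step 1: Drop any zero differences (none here) and take |d_i|.
|d| = [4, 8, 3, 1, 3, 6, 7, 1, 8, 1]
Step 2: Midrank |d_i| (ties get averaged ranks).
ranks: |4|->6, |8|->9.5, |3|->4.5, |1|->2, |3|->4.5, |6|->7, |7|->8, |1|->2, |8|->9.5, |1|->2
Step 3: Attach original signs; sum ranks with positive sign and with negative sign.
W+ = 6 + 9.5 + 4.5 + 4.5 + 7 + 2 + 2 = 35.5
W- = 2 + 8 + 9.5 = 19.5
(Check: W+ + W- = 55 should equal n(n+1)/2 = 55.)
Step 4: Test statistic W = min(W+, W-) = 19.5.
Step 5: Ties in |d|, so use the tie-corrected normal approximation.
        E[W] = n(n+1)/4 = 10*11/4 = 27.5.
        Tie groups: |d|=1 (t=3), |d|=3 (t=2), |d|=8 (t=2); sum(t^3 - t) = 36.
        Var[W] = n(n+1)(2n+1)/24 - sum(t^3-t)/48 = 2310/24 - 36/48 = 95.5.
        z = (W - E[W]) / sqrt(Var[W]) = (19.5 - 27.5) / 9.7724 = -0.8186.
        Two-sided p = 2*Phi(z) = 0.412997.
Step 6: alpha = 0.1. fail to reject H0.

W+ = 35.5, W- = 19.5, W = min = 19.5, p = 0.412997, fail to reject H0.


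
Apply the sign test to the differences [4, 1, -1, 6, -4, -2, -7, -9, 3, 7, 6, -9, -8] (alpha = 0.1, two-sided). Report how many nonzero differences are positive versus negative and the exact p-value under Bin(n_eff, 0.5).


Step 1: Discard zero differences. Original n = 13; n_eff = number of nonzero differences = 13.
Nonzero differences (with sign): +4, +1, -1, +6, -4, -2, -7, -9, +3, +7, +6, -9, -8
Step 2: Count signs: positive = 6, negative = 7.
Step 3: Under H0: P(positive) = 0.5, so the number of positives S ~ Bin(13, 0.5).
Step 4: Two-sided exact p-value = sum of Bin(13,0.5) probabilities at or below the observed probability = 1.000000.
Step 5: alpha = 0.1. fail to reject H0.

n_eff = 13, pos = 6, neg = 7, p = 1.000000, fail to reject H0.


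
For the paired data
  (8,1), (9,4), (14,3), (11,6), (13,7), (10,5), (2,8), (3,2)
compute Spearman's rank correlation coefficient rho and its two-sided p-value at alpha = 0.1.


Step 1: Rank x and y separately (midranks; no ties here).
rank(x): 8->3, 9->4, 14->8, 11->6, 13->7, 10->5, 2->1, 3->2
rank(y): 1->1, 4->4, 3->3, 6->6, 7->7, 5->5, 8->8, 2->2
Step 2: d_i = R_x(i) - R_y(i); compute d_i^2.
  (3-1)^2=4, (4-4)^2=0, (8-3)^2=25, (6-6)^2=0, (7-7)^2=0, (5-5)^2=0, (1-8)^2=49, (2-2)^2=0
sum(d^2) = 78.
Step 3: rho = 1 - 6*78 / (8*(8^2 - 1)) = 1 - 468/504 = 0.071429.
Step 4: Under H0, t = rho * sqrt((n-2)/(1-rho^2)) = 0.1754 ~ t(6).
Step 5: Two-sided p-value from the t-distribution with 6 df = 0.866526.
Step 6: alpha = 0.1. fail to reject H0.

rho = 0.0714, p = 0.866526, fail to reject H0 at alpha = 0.1.


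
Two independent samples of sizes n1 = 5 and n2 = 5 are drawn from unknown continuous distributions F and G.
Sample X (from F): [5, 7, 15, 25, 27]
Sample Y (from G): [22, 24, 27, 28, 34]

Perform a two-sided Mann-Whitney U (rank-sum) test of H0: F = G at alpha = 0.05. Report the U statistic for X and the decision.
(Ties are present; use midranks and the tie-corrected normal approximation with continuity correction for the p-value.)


Step 1: Combine and sort all 10 observations; assign midranks.
sorted (value, group): (5,X), (7,X), (15,X), (22,Y), (24,Y), (25,X), (27,X), (27,Y), (28,Y), (34,Y)
ranks: 5->1, 7->2, 15->3, 22->4, 24->5, 25->6, 27->7.5, 27->7.5, 28->9, 34->10
Step 2: Rank sum for X: R1 = 1 + 2 + 3 + 6 + 7.5 = 19.5.
Step 3: U_X = R1 - n1(n1+1)/2 = 19.5 - 5*6/2 = 19.5 - 15 = 4.5.
       U_Y = n1*n2 - U_X = 25 - 4.5 = 20.5.
Step 4: Ties are present, so use the tie-corrected normal approximation (with continuity correction) for the p-value.
Step 5: p-value = 0.116074; compare to alpha = 0.05. fail to reject H0.

U_X = 4.5, p = 0.116074, fail to reject H0 at alpha = 0.05.


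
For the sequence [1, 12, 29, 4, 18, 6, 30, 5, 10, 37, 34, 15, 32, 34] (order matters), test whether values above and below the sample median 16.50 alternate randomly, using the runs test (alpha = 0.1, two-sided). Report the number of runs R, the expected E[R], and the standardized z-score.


Step 1: Compute median = 16.50; label A = above, B = below.
Labels in order: BBABABABBAABAA  (n_A = 7, n_B = 7)
Step 2: Count runs R = 10.
Step 3: Under H0 (random ordering), E[R] = 2*n_A*n_B/(n_A+n_B) + 1 = 2*7*7/14 + 1 = 8.0000.
        Var[R] = 2*n_A*n_B*(2*n_A*n_B - n_A - n_B) / ((n_A+n_B)^2 * (n_A+n_B-1)) = 8232/2548 = 3.2308.
        SD[R] = 1.7974.
Step 4: Continuity-corrected z = (R - 0.5 - E[R]) / SD[R] = (10 - 0.5 - 8.0000) / 1.7974 = 0.8345.
Step 5: Two-sided p-value via normal approximation = 2*(1 - Phi(|z|)) = 0.403986.
Step 6: alpha = 0.1. fail to reject H0.

R = 10, z = 0.8345, p = 0.403986, fail to reject H0.


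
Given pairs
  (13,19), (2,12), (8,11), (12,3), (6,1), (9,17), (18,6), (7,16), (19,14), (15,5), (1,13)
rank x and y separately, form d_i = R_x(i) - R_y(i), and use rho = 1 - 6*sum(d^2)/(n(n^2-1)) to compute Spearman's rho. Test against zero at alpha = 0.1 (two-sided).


Step 1: Rank x and y separately (midranks; no ties here).
rank(x): 13->8, 2->2, 8->5, 12->7, 6->3, 9->6, 18->10, 7->4, 19->11, 15->9, 1->1
rank(y): 19->11, 12->6, 11->5, 3->2, 1->1, 17->10, 6->4, 16->9, 14->8, 5->3, 13->7
Step 2: d_i = R_x(i) - R_y(i); compute d_i^2.
  (8-11)^2=9, (2-6)^2=16, (5-5)^2=0, (7-2)^2=25, (3-1)^2=4, (6-10)^2=16, (10-4)^2=36, (4-9)^2=25, (11-8)^2=9, (9-3)^2=36, (1-7)^2=36
sum(d^2) = 212.
Step 3: rho = 1 - 6*212 / (11*(11^2 - 1)) = 1 - 1272/1320 = 0.036364.
Step 4: Under H0, t = rho * sqrt((n-2)/(1-rho^2)) = 0.1092 ~ t(9).
Step 5: Two-sided p-value from the t-distribution with 9 df = 0.915468.
Step 6: alpha = 0.1. fail to reject H0.

rho = 0.0364, p = 0.915468, fail to reject H0 at alpha = 0.1.


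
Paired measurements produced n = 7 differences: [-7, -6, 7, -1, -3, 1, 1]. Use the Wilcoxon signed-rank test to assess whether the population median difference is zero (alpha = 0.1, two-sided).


Step 1: Drop any zero differences (none here) and take |d_i|.
|d| = [7, 6, 7, 1, 3, 1, 1]
Step 2: Midrank |d_i| (ties get averaged ranks).
ranks: |7|->6.5, |6|->5, |7|->6.5, |1|->2, |3|->4, |1|->2, |1|->2
Step 3: Attach original signs; sum ranks with positive sign and with negative sign.
W+ = 6.5 + 2 + 2 = 10.5
W- = 6.5 + 5 + 2 + 4 = 17.5
(Check: W+ + W- = 28 should equal n(n+1)/2 = 28.)
Step 4: Test statistic W = min(W+, W-) = 10.5.
Step 5: Ties in |d|, so use the tie-corrected normal approximation.
        E[W] = n(n+1)/4 = 7*8/4 = 14.
        Tie groups: |d|=1 (t=3), |d|=7 (t=2); sum(t^3 - t) = 30.
        Var[W] = n(n+1)(2n+1)/24 - sum(t^3-t)/48 = 840/24 - 30/48 = 34.375.
        z = (W - E[W]) / sqrt(Var[W]) = (10.5 - 14) / 5.8630 = -0.5970.
        Two-sided p = 2*Phi(z) = 0.550533.
Step 6: alpha = 0.1. fail to reject H0.

W+ = 10.5, W- = 17.5, W = min = 10.5, p = 0.550533, fail to reject H0.


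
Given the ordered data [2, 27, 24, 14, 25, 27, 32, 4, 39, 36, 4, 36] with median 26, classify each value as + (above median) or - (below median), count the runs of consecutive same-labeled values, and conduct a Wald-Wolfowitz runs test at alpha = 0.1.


Step 1: Compute median = 26; label A = above, B = below.
Labels in order: BABBBAABAABA  (n_A = 6, n_B = 6)
Step 2: Count runs R = 8.
Step 3: Under H0 (random ordering), E[R] = 2*n_A*n_B/(n_A+n_B) + 1 = 2*6*6/12 + 1 = 7.0000.
        Var[R] = 2*n_A*n_B*(2*n_A*n_B - n_A - n_B) / ((n_A+n_B)^2 * (n_A+n_B-1)) = 4320/1584 = 2.7273.
        SD[R] = 1.6514.
Step 4: Continuity-corrected z = (R - 0.5 - E[R]) / SD[R] = (8 - 0.5 - 7.0000) / 1.6514 = 0.3028.
Step 5: Two-sided p-value via normal approximation = 2*(1 - Phi(|z|)) = 0.762069.
Step 6: alpha = 0.1. fail to reject H0.

R = 8, z = 0.3028, p = 0.762069, fail to reject H0.


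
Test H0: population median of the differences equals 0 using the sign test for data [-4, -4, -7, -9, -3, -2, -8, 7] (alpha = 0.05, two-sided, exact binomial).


Step 1: Discard zero differences. Original n = 8; n_eff = number of nonzero differences = 8.
Nonzero differences (with sign): -4, -4, -7, -9, -3, -2, -8, +7
Step 2: Count signs: positive = 1, negative = 7.
Step 3: Under H0: P(positive) = 0.5, so the number of positives S ~ Bin(8, 0.5).
Step 4: Two-sided exact p-value = sum of Bin(8,0.5) probabilities at or below the observed probability = 0.070312.
Step 5: alpha = 0.05. fail to reject H0.

n_eff = 8, pos = 1, neg = 7, p = 0.070312, fail to reject H0.


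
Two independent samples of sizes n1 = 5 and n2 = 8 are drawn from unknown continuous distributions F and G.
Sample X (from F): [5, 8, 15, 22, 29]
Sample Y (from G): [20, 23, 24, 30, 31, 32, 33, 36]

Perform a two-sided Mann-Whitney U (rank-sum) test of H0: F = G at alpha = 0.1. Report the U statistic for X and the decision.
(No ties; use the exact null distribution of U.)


Step 1: Combine and sort all 13 observations; assign midranks.
sorted (value, group): (5,X), (8,X), (15,X), (20,Y), (22,X), (23,Y), (24,Y), (29,X), (30,Y), (31,Y), (32,Y), (33,Y), (36,Y)
ranks: 5->1, 8->2, 15->3, 20->4, 22->5, 23->6, 24->7, 29->8, 30->9, 31->10, 32->11, 33->12, 36->13
Step 2: Rank sum for X: R1 = 1 + 2 + 3 + 5 + 8 = 19.
Step 3: U_X = R1 - n1(n1+1)/2 = 19 - 5*6/2 = 19 - 15 = 4.
       U_Y = n1*n2 - U_X = 40 - 4 = 36.
Step 4: No ties, so the exact null distribution of U (based on enumerating the C(13,5) = 1287 equally likely rank assignments) gives the two-sided p-value.
Step 5: p-value = 0.018648; compare to alpha = 0.1. reject H0.

U_X = 4, p = 0.018648, reject H0 at alpha = 0.1.


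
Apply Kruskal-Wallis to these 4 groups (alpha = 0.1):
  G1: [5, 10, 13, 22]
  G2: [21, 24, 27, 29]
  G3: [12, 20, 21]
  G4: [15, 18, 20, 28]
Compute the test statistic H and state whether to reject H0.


Step 1: Combine all N = 15 observations and assign midranks.
sorted (value, group, rank): (5,G1,1), (10,G1,2), (12,G3,3), (13,G1,4), (15,G4,5), (18,G4,6), (20,G3,7.5), (20,G4,7.5), (21,G2,9.5), (21,G3,9.5), (22,G1,11), (24,G2,12), (27,G2,13), (28,G4,14), (29,G2,15)
Step 2: Sum ranks within each group.
R_1 = 18 (n_1 = 4)
R_2 = 49.5 (n_2 = 4)
R_3 = 20 (n_3 = 3)
R_4 = 32.5 (n_4 = 4)
Step 3: H = 12/(N(N+1)) * sum(R_i^2/n_i) - 3(N+1)
     = 12/(15*16) * (18^2/4 + 49.5^2/4 + 20^2/3 + 32.5^2/4) - 3*16
     = 0.050000 * 1090.96 - 48
     = 6.547917.
Step 4: Ties present; correction factor C = 1 - 12/(15^3 - 15) = 0.996429. Corrected H = 6.547917 / 0.996429 = 6.571386.
Step 5: Under H0, H ~ chi^2(3); p-value = 0.086889.
Step 6: alpha = 0.1. reject H0.

H = 6.5714, df = 3, p = 0.086889, reject H0.


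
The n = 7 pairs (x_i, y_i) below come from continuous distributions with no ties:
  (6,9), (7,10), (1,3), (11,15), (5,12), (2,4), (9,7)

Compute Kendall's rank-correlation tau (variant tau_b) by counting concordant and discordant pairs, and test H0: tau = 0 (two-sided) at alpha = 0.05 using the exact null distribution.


Step 1: Enumerate the 21 unordered pairs (i,j) with i<j and classify each by sign(x_j-x_i) * sign(y_j-y_i).
  (1,2):dx=+1,dy=+1->C; (1,3):dx=-5,dy=-6->C; (1,4):dx=+5,dy=+6->C; (1,5):dx=-1,dy=+3->D
  (1,6):dx=-4,dy=-5->C; (1,7):dx=+3,dy=-2->D; (2,3):dx=-6,dy=-7->C; (2,4):dx=+4,dy=+5->C
  (2,5):dx=-2,dy=+2->D; (2,6):dx=-5,dy=-6->C; (2,7):dx=+2,dy=-3->D; (3,4):dx=+10,dy=+12->C
  (3,5):dx=+4,dy=+9->C; (3,6):dx=+1,dy=+1->C; (3,7):dx=+8,dy=+4->C; (4,5):dx=-6,dy=-3->C
  (4,6):dx=-9,dy=-11->C; (4,7):dx=-2,dy=-8->C; (5,6):dx=-3,dy=-8->C; (5,7):dx=+4,dy=-5->D
  (6,7):dx=+7,dy=+3->C
Step 2: C = 16, D = 5, total pairs = 21.
Step 3: tau = (C - D)/(n(n-1)/2) = (16 - 5)/21 = 0.523810.
Step 4: Exact two-sided p-value (enumerate n! = 5040 permutations of y under H0): p = 0.136111.
Step 5: alpha = 0.05. fail to reject H0.

tau_b = 0.5238 (C=16, D=5), p = 0.136111, fail to reject H0.


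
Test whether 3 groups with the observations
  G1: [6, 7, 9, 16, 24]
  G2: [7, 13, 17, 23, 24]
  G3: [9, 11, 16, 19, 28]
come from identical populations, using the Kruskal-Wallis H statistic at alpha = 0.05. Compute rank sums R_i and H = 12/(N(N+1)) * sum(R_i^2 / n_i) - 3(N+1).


Step 1: Combine all N = 15 observations and assign midranks.
sorted (value, group, rank): (6,G1,1), (7,G1,2.5), (7,G2,2.5), (9,G1,4.5), (9,G3,4.5), (11,G3,6), (13,G2,7), (16,G1,8.5), (16,G3,8.5), (17,G2,10), (19,G3,11), (23,G2,12), (24,G1,13.5), (24,G2,13.5), (28,G3,15)
Step 2: Sum ranks within each group.
R_1 = 30 (n_1 = 5)
R_2 = 45 (n_2 = 5)
R_3 = 45 (n_3 = 5)
Step 3: H = 12/(N(N+1)) * sum(R_i^2/n_i) - 3(N+1)
     = 12/(15*16) * (30^2/5 + 45^2/5 + 45^2/5) - 3*16
     = 0.050000 * 990 - 48
     = 1.500000.
Step 4: Ties present; correction factor C = 1 - 24/(15^3 - 15) = 0.992857. Corrected H = 1.500000 / 0.992857 = 1.510791.
Step 5: Under H0, H ~ chi^2(2); p-value = 0.469825.
Step 6: alpha = 0.05. fail to reject H0.

H = 1.5108, df = 2, p = 0.469825, fail to reject H0.


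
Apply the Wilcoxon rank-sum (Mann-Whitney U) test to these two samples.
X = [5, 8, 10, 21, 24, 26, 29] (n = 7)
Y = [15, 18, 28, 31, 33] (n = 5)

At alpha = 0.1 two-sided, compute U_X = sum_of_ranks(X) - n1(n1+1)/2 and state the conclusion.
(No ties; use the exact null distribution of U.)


Step 1: Combine and sort all 12 observations; assign midranks.
sorted (value, group): (5,X), (8,X), (10,X), (15,Y), (18,Y), (21,X), (24,X), (26,X), (28,Y), (29,X), (31,Y), (33,Y)
ranks: 5->1, 8->2, 10->3, 15->4, 18->5, 21->6, 24->7, 26->8, 28->9, 29->10, 31->11, 33->12
Step 2: Rank sum for X: R1 = 1 + 2 + 3 + 6 + 7 + 8 + 10 = 37.
Step 3: U_X = R1 - n1(n1+1)/2 = 37 - 7*8/2 = 37 - 28 = 9.
       U_Y = n1*n2 - U_X = 35 - 9 = 26.
Step 4: No ties, so the exact null distribution of U (based on enumerating the C(12,7) = 792 equally likely rank assignments) gives the two-sided p-value.
Step 5: p-value = 0.202020; compare to alpha = 0.1. fail to reject H0.

U_X = 9, p = 0.202020, fail to reject H0 at alpha = 0.1.


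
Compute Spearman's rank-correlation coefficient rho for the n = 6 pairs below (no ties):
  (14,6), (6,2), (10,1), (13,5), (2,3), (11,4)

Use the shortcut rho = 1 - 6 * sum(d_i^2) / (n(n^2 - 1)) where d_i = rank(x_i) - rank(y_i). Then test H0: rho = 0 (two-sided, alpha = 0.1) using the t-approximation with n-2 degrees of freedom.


Step 1: Rank x and y separately (midranks; no ties here).
rank(x): 14->6, 6->2, 10->3, 13->5, 2->1, 11->4
rank(y): 6->6, 2->2, 1->1, 5->5, 3->3, 4->4
Step 2: d_i = R_x(i) - R_y(i); compute d_i^2.
  (6-6)^2=0, (2-2)^2=0, (3-1)^2=4, (5-5)^2=0, (1-3)^2=4, (4-4)^2=0
sum(d^2) = 8.
Step 3: rho = 1 - 6*8 / (6*(6^2 - 1)) = 1 - 48/210 = 0.771429.
Step 4: Under H0, t = rho * sqrt((n-2)/(1-rho^2)) = 2.4247 ~ t(4).
Step 5: Two-sided p-value from the t-distribution with 4 df = 0.072397.
Step 6: alpha = 0.1. reject H0.

rho = 0.7714, p = 0.072397, reject H0 at alpha = 0.1.


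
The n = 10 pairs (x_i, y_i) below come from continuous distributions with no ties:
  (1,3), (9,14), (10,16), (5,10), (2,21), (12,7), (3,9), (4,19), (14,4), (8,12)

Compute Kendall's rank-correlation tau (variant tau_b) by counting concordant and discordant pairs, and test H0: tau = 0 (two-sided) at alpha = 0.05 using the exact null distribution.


Step 1: Enumerate the 45 unordered pairs (i,j) with i<j and classify each by sign(x_j-x_i) * sign(y_j-y_i).
  (1,2):dx=+8,dy=+11->C; (1,3):dx=+9,dy=+13->C; (1,4):dx=+4,dy=+7->C; (1,5):dx=+1,dy=+18->C
  (1,6):dx=+11,dy=+4->C; (1,7):dx=+2,dy=+6->C; (1,8):dx=+3,dy=+16->C; (1,9):dx=+13,dy=+1->C
  (1,10):dx=+7,dy=+9->C; (2,3):dx=+1,dy=+2->C; (2,4):dx=-4,dy=-4->C; (2,5):dx=-7,dy=+7->D
  (2,6):dx=+3,dy=-7->D; (2,7):dx=-6,dy=-5->C; (2,8):dx=-5,dy=+5->D; (2,9):dx=+5,dy=-10->D
  (2,10):dx=-1,dy=-2->C; (3,4):dx=-5,dy=-6->C; (3,5):dx=-8,dy=+5->D; (3,6):dx=+2,dy=-9->D
  (3,7):dx=-7,dy=-7->C; (3,8):dx=-6,dy=+3->D; (3,9):dx=+4,dy=-12->D; (3,10):dx=-2,dy=-4->C
  (4,5):dx=-3,dy=+11->D; (4,6):dx=+7,dy=-3->D; (4,7):dx=-2,dy=-1->C; (4,8):dx=-1,dy=+9->D
  (4,9):dx=+9,dy=-6->D; (4,10):dx=+3,dy=+2->C; (5,6):dx=+10,dy=-14->D; (5,7):dx=+1,dy=-12->D
  (5,8):dx=+2,dy=-2->D; (5,9):dx=+12,dy=-17->D; (5,10):dx=+6,dy=-9->D; (6,7):dx=-9,dy=+2->D
  (6,8):dx=-8,dy=+12->D; (6,9):dx=+2,dy=-3->D; (6,10):dx=-4,dy=+5->D; (7,8):dx=+1,dy=+10->C
  (7,9):dx=+11,dy=-5->D; (7,10):dx=+5,dy=+3->C; (8,9):dx=+10,dy=-15->D; (8,10):dx=+4,dy=-7->D
  (9,10):dx=-6,dy=+8->D
Step 2: C = 20, D = 25, total pairs = 45.
Step 3: tau = (C - D)/(n(n-1)/2) = (20 - 25)/45 = -0.111111.
Step 4: Exact two-sided p-value (enumerate n! = 3628800 permutations of y under H0): p = 0.727490.
Step 5: alpha = 0.05. fail to reject H0.

tau_b = -0.1111 (C=20, D=25), p = 0.727490, fail to reject H0.


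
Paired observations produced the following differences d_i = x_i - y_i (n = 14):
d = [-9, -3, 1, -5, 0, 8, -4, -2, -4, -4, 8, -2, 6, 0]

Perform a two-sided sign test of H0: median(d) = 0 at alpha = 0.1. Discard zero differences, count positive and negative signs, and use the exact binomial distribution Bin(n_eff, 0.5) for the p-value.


Step 1: Discard zero differences. Original n = 14; n_eff = number of nonzero differences = 12.
Nonzero differences (with sign): -9, -3, +1, -5, +8, -4, -2, -4, -4, +8, -2, +6
Step 2: Count signs: positive = 4, negative = 8.
Step 3: Under H0: P(positive) = 0.5, so the number of positives S ~ Bin(12, 0.5).
Step 4: Two-sided exact p-value = sum of Bin(12,0.5) probabilities at or below the observed probability = 0.387695.
Step 5: alpha = 0.1. fail to reject H0.

n_eff = 12, pos = 4, neg = 8, p = 0.387695, fail to reject H0.


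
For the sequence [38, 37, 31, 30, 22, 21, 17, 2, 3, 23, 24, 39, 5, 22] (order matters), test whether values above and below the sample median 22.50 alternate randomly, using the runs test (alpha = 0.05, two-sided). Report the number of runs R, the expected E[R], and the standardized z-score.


Step 1: Compute median = 22.50; label A = above, B = below.
Labels in order: AAAABBBBBAAABB  (n_A = 7, n_B = 7)
Step 2: Count runs R = 4.
Step 3: Under H0 (random ordering), E[R] = 2*n_A*n_B/(n_A+n_B) + 1 = 2*7*7/14 + 1 = 8.0000.
        Var[R] = 2*n_A*n_B*(2*n_A*n_B - n_A - n_B) / ((n_A+n_B)^2 * (n_A+n_B-1)) = 8232/2548 = 3.2308.
        SD[R] = 1.7974.
Step 4: Continuity-corrected z = (R + 0.5 - E[R]) / SD[R] = (4 + 0.5 - 8.0000) / 1.7974 = -1.9472.
Step 5: Two-sided p-value via normal approximation = 2*(1 - Phi(|z|)) = 0.051508.
Step 6: alpha = 0.05. fail to reject H0.

R = 4, z = -1.9472, p = 0.051508, fail to reject H0.


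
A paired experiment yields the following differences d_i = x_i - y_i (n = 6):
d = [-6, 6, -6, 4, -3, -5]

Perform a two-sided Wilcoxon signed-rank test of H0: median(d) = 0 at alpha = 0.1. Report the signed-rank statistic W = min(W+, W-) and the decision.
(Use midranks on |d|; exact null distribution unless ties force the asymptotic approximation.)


Step 1: Drop any zero differences (none here) and take |d_i|.
|d| = [6, 6, 6, 4, 3, 5]
Step 2: Midrank |d_i| (ties get averaged ranks).
ranks: |6|->5, |6|->5, |6|->5, |4|->2, |3|->1, |5|->3
Step 3: Attach original signs; sum ranks with positive sign and with negative sign.
W+ = 5 + 2 = 7
W- = 5 + 5 + 1 + 3 = 14
(Check: W+ + W- = 21 should equal n(n+1)/2 = 21.)
Step 4: Test statistic W = min(W+, W-) = 7.
Step 5: Ties in |d|, so use the tie-corrected normal approximation.
        E[W] = n(n+1)/4 = 6*7/4 = 10.5.
        Tie groups: |d|=6 (t=3); sum(t^3 - t) = 24.
        Var[W] = n(n+1)(2n+1)/24 - sum(t^3-t)/48 = 546/24 - 24/48 = 22.25.
        z = (W - E[W]) / sqrt(Var[W]) = (7 - 10.5) / 4.7170 = -0.7420.
        Two-sided p = 2*Phi(z) = 0.458088.
Step 6: alpha = 0.1. fail to reject H0.

W+ = 7, W- = 14, W = min = 7, p = 0.458088, fail to reject H0.


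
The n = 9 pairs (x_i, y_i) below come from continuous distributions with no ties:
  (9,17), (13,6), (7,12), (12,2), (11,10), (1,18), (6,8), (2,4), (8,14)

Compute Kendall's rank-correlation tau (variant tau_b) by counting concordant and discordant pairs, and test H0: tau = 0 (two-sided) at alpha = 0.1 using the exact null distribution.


Step 1: Enumerate the 36 unordered pairs (i,j) with i<j and classify each by sign(x_j-x_i) * sign(y_j-y_i).
  (1,2):dx=+4,dy=-11->D; (1,3):dx=-2,dy=-5->C; (1,4):dx=+3,dy=-15->D; (1,5):dx=+2,dy=-7->D
  (1,6):dx=-8,dy=+1->D; (1,7):dx=-3,dy=-9->C; (1,8):dx=-7,dy=-13->C; (1,9):dx=-1,dy=-3->C
  (2,3):dx=-6,dy=+6->D; (2,4):dx=-1,dy=-4->C; (2,5):dx=-2,dy=+4->D; (2,6):dx=-12,dy=+12->D
  (2,7):dx=-7,dy=+2->D; (2,8):dx=-11,dy=-2->C; (2,9):dx=-5,dy=+8->D; (3,4):dx=+5,dy=-10->D
  (3,5):dx=+4,dy=-2->D; (3,6):dx=-6,dy=+6->D; (3,7):dx=-1,dy=-4->C; (3,8):dx=-5,dy=-8->C
  (3,9):dx=+1,dy=+2->C; (4,5):dx=-1,dy=+8->D; (4,6):dx=-11,dy=+16->D; (4,7):dx=-6,dy=+6->D
  (4,8):dx=-10,dy=+2->D; (4,9):dx=-4,dy=+12->D; (5,6):dx=-10,dy=+8->D; (5,7):dx=-5,dy=-2->C
  (5,8):dx=-9,dy=-6->C; (5,9):dx=-3,dy=+4->D; (6,7):dx=+5,dy=-10->D; (6,8):dx=+1,dy=-14->D
  (6,9):dx=+7,dy=-4->D; (7,8):dx=-4,dy=-4->C; (7,9):dx=+2,dy=+6->C; (8,9):dx=+6,dy=+10->C
Step 2: C = 14, D = 22, total pairs = 36.
Step 3: tau = (C - D)/(n(n-1)/2) = (14 - 22)/36 = -0.222222.
Step 4: Exact two-sided p-value (enumerate n! = 362880 permutations of y under H0): p = 0.476709.
Step 5: alpha = 0.1. fail to reject H0.

tau_b = -0.2222 (C=14, D=22), p = 0.476709, fail to reject H0.


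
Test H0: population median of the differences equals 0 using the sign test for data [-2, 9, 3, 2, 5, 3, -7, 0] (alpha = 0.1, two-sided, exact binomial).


Step 1: Discard zero differences. Original n = 8; n_eff = number of nonzero differences = 7.
Nonzero differences (with sign): -2, +9, +3, +2, +5, +3, -7
Step 2: Count signs: positive = 5, negative = 2.
Step 3: Under H0: P(positive) = 0.5, so the number of positives S ~ Bin(7, 0.5).
Step 4: Two-sided exact p-value = sum of Bin(7,0.5) probabilities at or below the observed probability = 0.453125.
Step 5: alpha = 0.1. fail to reject H0.

n_eff = 7, pos = 5, neg = 2, p = 0.453125, fail to reject H0.


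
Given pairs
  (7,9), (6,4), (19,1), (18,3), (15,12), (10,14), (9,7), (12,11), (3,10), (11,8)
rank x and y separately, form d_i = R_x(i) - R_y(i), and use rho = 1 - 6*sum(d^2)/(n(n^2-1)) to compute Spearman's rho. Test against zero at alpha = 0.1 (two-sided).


Step 1: Rank x and y separately (midranks; no ties here).
rank(x): 7->3, 6->2, 19->10, 18->9, 15->8, 10->5, 9->4, 12->7, 3->1, 11->6
rank(y): 9->6, 4->3, 1->1, 3->2, 12->9, 14->10, 7->4, 11->8, 10->7, 8->5
Step 2: d_i = R_x(i) - R_y(i); compute d_i^2.
  (3-6)^2=9, (2-3)^2=1, (10-1)^2=81, (9-2)^2=49, (8-9)^2=1, (5-10)^2=25, (4-4)^2=0, (7-8)^2=1, (1-7)^2=36, (6-5)^2=1
sum(d^2) = 204.
Step 3: rho = 1 - 6*204 / (10*(10^2 - 1)) = 1 - 1224/990 = -0.236364.
Step 4: Under H0, t = rho * sqrt((n-2)/(1-rho^2)) = -0.6880 ~ t(8).
Step 5: Two-sided p-value from the t-distribution with 8 df = 0.510885.
Step 6: alpha = 0.1. fail to reject H0.

rho = -0.2364, p = 0.510885, fail to reject H0 at alpha = 0.1.


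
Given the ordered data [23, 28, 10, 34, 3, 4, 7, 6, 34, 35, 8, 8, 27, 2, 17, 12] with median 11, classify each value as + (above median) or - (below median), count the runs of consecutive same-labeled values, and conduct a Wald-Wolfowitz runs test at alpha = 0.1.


Step 1: Compute median = 11; label A = above, B = below.
Labels in order: AABABBBBAABBABAA  (n_A = 8, n_B = 8)
Step 2: Count runs R = 9.
Step 3: Under H0 (random ordering), E[R] = 2*n_A*n_B/(n_A+n_B) + 1 = 2*8*8/16 + 1 = 9.0000.
        Var[R] = 2*n_A*n_B*(2*n_A*n_B - n_A - n_B) / ((n_A+n_B)^2 * (n_A+n_B-1)) = 14336/3840 = 3.7333.
        SD[R] = 1.9322.
Step 4: R = E[R], so z = 0 with no continuity correction.
Step 5: Two-sided p-value via normal approximation = 2*(1 - Phi(|z|)) = 1.000000.
Step 6: alpha = 0.1. fail to reject H0.

R = 9, z = 0.0000, p = 1.000000, fail to reject H0.


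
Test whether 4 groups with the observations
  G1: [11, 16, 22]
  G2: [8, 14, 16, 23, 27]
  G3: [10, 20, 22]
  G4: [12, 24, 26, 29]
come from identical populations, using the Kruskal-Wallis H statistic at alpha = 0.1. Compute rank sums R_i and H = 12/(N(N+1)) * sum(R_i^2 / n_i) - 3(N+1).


Step 1: Combine all N = 15 observations and assign midranks.
sorted (value, group, rank): (8,G2,1), (10,G3,2), (11,G1,3), (12,G4,4), (14,G2,5), (16,G1,6.5), (16,G2,6.5), (20,G3,8), (22,G1,9.5), (22,G3,9.5), (23,G2,11), (24,G4,12), (26,G4,13), (27,G2,14), (29,G4,15)
Step 2: Sum ranks within each group.
R_1 = 19 (n_1 = 3)
R_2 = 37.5 (n_2 = 5)
R_3 = 19.5 (n_3 = 3)
R_4 = 44 (n_4 = 4)
Step 3: H = 12/(N(N+1)) * sum(R_i^2/n_i) - 3(N+1)
     = 12/(15*16) * (19^2/3 + 37.5^2/5 + 19.5^2/3 + 44^2/4) - 3*16
     = 0.050000 * 1012.33 - 48
     = 2.616667.
Step 4: Ties present; correction factor C = 1 - 12/(15^3 - 15) = 0.996429. Corrected H = 2.616667 / 0.996429 = 2.626045.
Step 5: Under H0, H ~ chi^2(3); p-value = 0.452942.
Step 6: alpha = 0.1. fail to reject H0.

H = 2.6260, df = 3, p = 0.452942, fail to reject H0.


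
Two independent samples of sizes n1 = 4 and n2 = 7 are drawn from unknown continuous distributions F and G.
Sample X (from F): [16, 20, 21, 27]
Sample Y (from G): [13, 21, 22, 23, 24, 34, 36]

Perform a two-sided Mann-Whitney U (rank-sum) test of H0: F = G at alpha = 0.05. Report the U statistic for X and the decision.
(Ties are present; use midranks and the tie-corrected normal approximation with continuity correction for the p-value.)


Step 1: Combine and sort all 11 observations; assign midranks.
sorted (value, group): (13,Y), (16,X), (20,X), (21,X), (21,Y), (22,Y), (23,Y), (24,Y), (27,X), (34,Y), (36,Y)
ranks: 13->1, 16->2, 20->3, 21->4.5, 21->4.5, 22->6, 23->7, 24->8, 27->9, 34->10, 36->11
Step 2: Rank sum for X: R1 = 2 + 3 + 4.5 + 9 = 18.5.
Step 3: U_X = R1 - n1(n1+1)/2 = 18.5 - 4*5/2 = 18.5 - 10 = 8.5.
       U_Y = n1*n2 - U_X = 28 - 8.5 = 19.5.
Step 4: Ties are present, so use the tie-corrected normal approximation (with continuity correction) for the p-value.
Step 5: p-value = 0.343605; compare to alpha = 0.05. fail to reject H0.

U_X = 8.5, p = 0.343605, fail to reject H0 at alpha = 0.05.


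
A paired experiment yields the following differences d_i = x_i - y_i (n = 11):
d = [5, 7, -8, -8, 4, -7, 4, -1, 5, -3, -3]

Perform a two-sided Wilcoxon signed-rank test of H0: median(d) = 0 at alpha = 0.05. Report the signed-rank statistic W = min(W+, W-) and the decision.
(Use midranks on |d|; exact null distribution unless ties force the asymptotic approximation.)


Step 1: Drop any zero differences (none here) and take |d_i|.
|d| = [5, 7, 8, 8, 4, 7, 4, 1, 5, 3, 3]
Step 2: Midrank |d_i| (ties get averaged ranks).
ranks: |5|->6.5, |7|->8.5, |8|->10.5, |8|->10.5, |4|->4.5, |7|->8.5, |4|->4.5, |1|->1, |5|->6.5, |3|->2.5, |3|->2.5
Step 3: Attach original signs; sum ranks with positive sign and with negative sign.
W+ = 6.5 + 8.5 + 4.5 + 4.5 + 6.5 = 30.5
W- = 10.5 + 10.5 + 8.5 + 1 + 2.5 + 2.5 = 35.5
(Check: W+ + W- = 66 should equal n(n+1)/2 = 66.)
Step 4: Test statistic W = min(W+, W-) = 30.5.
Step 5: Ties in |d|, so use the tie-corrected normal approximation.
        E[W] = n(n+1)/4 = 11*12/4 = 33.
        Tie groups: |d|=3 (t=2), |d|=4 (t=2), |d|=5 (t=2), |d|=7 (t=2), |d|=8 (t=2); sum(t^3 - t) = 30.
        Var[W] = n(n+1)(2n+1)/24 - sum(t^3-t)/48 = 3036/24 - 30/48 = 125.875.
        z = (W - E[W]) / sqrt(Var[W]) = (30.5 - 33) / 11.2194 = -0.2228.
        Two-sided p = 2*Phi(z) = 0.823669.
Step 6: alpha = 0.05. fail to reject H0.

W+ = 30.5, W- = 35.5, W = min = 30.5, p = 0.823669, fail to reject H0.


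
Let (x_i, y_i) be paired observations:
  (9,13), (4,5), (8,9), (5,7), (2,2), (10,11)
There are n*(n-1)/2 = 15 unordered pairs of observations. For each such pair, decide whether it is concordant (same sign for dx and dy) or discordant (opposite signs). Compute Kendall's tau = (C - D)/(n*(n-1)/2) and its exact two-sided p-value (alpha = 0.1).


Step 1: Enumerate the 15 unordered pairs (i,j) with i<j and classify each by sign(x_j-x_i) * sign(y_j-y_i).
  (1,2):dx=-5,dy=-8->C; (1,3):dx=-1,dy=-4->C; (1,4):dx=-4,dy=-6->C; (1,5):dx=-7,dy=-11->C
  (1,6):dx=+1,dy=-2->D; (2,3):dx=+4,dy=+4->C; (2,4):dx=+1,dy=+2->C; (2,5):dx=-2,dy=-3->C
  (2,6):dx=+6,dy=+6->C; (3,4):dx=-3,dy=-2->C; (3,5):dx=-6,dy=-7->C; (3,6):dx=+2,dy=+2->C
  (4,5):dx=-3,dy=-5->C; (4,6):dx=+5,dy=+4->C; (5,6):dx=+8,dy=+9->C
Step 2: C = 14, D = 1, total pairs = 15.
Step 3: tau = (C - D)/(n(n-1)/2) = (14 - 1)/15 = 0.866667.
Step 4: Exact two-sided p-value (enumerate n! = 720 permutations of y under H0): p = 0.016667.
Step 5: alpha = 0.1. reject H0.

tau_b = 0.8667 (C=14, D=1), p = 0.016667, reject H0.
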